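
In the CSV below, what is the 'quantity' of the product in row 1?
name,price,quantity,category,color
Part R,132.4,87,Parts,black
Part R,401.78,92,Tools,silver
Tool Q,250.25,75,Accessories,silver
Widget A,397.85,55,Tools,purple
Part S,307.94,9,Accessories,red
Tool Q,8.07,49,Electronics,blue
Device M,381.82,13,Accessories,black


Query: Row 1 ('Part R'), column 'quantity'
Value: 87

87


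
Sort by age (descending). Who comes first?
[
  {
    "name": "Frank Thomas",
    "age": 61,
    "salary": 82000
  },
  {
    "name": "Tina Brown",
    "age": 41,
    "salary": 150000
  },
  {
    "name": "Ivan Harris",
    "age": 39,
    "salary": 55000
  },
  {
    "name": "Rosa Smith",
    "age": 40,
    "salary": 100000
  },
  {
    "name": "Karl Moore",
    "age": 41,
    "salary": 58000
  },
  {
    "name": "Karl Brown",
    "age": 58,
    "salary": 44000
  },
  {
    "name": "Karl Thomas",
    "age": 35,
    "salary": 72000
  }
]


Sort by: age (descending)

Sorted order:
  1. Frank Thomas (age = 61)
  2. Karl Brown (age = 58)
  3. Tina Brown (age = 41)
  4. Karl Moore (age = 41)
  5. Rosa Smith (age = 40)
  6. Ivan Harris (age = 39)
  7. Karl Thomas (age = 35)

First: Frank Thomas

Frank Thomas


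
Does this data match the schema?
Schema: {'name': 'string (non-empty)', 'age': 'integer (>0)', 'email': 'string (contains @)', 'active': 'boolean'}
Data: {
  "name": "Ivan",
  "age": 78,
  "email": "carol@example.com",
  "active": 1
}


Validating each field against schema:
  name: OK (non-empty string)
  age: OK (positive integer)
  email: OK (string with @)
  active: FAIL (1 is not a boolean)

Result: INVALID (1 error: active)

INVALID (1 error: active)


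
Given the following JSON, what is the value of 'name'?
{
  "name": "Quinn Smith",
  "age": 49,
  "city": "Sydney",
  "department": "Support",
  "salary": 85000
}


Looking up field 'name'
Value: Quinn Smith

Quinn Smith


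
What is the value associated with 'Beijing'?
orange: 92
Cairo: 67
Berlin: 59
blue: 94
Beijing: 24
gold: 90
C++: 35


Looking up key 'Beijing'
Value: 24

24


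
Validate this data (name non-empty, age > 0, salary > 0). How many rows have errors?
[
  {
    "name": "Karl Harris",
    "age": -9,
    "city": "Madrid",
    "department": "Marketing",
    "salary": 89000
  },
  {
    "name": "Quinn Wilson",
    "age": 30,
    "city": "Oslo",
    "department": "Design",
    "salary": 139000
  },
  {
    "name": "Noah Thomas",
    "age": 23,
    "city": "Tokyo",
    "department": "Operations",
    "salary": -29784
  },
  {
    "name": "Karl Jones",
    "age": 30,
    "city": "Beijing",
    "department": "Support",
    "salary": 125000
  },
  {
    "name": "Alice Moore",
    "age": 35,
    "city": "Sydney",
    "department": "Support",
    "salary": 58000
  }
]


Validating 5 records:
Rules: name non-empty, age > 0, salary > 0

  Row 1 (Karl Harris): negative age: -9
  Row 2 (Quinn Wilson): OK
  Row 3 (Noah Thomas): negative salary: -29784
  Row 4 (Karl Jones): OK
  Row 5 (Alice Moore): OK

Total errors: 2

2 errors


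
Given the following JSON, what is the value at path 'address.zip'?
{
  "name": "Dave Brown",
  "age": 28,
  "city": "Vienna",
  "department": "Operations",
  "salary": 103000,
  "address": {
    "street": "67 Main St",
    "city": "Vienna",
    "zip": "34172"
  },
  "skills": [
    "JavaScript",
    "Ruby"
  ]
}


Query: address.zip
Path: address -> zip
Value: 34172

34172


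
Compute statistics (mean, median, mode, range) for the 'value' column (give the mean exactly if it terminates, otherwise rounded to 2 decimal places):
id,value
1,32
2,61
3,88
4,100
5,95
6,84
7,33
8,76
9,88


Data: [32, 61, 88, 100, 95, 84, 33, 76, 88]
Count: 9
Sum: 657
Mean: 657/9 = 73
Sorted: [32, 33, 61, 76, 84, 88, 88, 95, 100]
Median: 84.0
Mode: 88 (2 times)
Range: 100 - 32 = 68
Min: 32, Max: 100

mean=73, median=84.0, mode=88, range=68


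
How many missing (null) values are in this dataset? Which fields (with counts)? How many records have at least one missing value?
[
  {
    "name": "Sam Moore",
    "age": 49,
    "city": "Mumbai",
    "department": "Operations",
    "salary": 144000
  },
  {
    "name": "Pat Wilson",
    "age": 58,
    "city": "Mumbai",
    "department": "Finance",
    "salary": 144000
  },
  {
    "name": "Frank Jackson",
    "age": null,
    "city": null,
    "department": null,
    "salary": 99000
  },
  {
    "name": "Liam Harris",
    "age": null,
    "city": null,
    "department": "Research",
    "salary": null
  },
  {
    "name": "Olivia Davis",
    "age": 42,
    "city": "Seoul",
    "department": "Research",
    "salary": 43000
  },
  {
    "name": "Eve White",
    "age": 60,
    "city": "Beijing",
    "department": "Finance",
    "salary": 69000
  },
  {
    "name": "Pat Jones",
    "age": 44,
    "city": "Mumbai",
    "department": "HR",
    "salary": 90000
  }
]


Checking for missing (null) values in 7 records:

  Sam Moore: complete
  Pat Wilson: complete
  Frank Jackson: age, city, department
  Liam Harris: age, city, salary
  Olivia Davis: complete
  Eve White: complete
  Pat Jones: complete

Per field:
  name: 0 missing
  age: 2 missing
  city: 2 missing
  department: 1 missing
  salary: 1 missing

Total missing values: 6
Records with any missing: 2

6 missing values (age: 2, city: 2, department: 1, salary: 1); 2 incomplete records


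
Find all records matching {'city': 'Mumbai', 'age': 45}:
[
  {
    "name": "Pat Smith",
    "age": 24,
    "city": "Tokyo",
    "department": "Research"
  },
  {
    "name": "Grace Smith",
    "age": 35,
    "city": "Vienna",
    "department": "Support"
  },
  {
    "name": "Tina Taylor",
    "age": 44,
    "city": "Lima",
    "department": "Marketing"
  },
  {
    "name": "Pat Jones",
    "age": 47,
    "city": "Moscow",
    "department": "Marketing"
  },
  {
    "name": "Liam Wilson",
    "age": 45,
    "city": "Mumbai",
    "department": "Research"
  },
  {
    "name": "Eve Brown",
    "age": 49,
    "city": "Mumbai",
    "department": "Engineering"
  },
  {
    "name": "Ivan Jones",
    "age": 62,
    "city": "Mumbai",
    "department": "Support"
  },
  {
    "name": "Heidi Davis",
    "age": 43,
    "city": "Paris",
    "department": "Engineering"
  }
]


Search criteria: {'city': 'Mumbai', 'age': 45}

Checking 8 records:
  Pat Smith: {city: Tokyo, age: 24}
  Grace Smith: {city: Vienna, age: 35}
  Tina Taylor: {city: Lima, age: 44}
  Pat Jones: {city: Moscow, age: 47}
  Liam Wilson: {city: Mumbai, age: 45} <-- MATCH
  Eve Brown: {city: Mumbai, age: 49}
  Ivan Jones: {city: Mumbai, age: 62}
  Heidi Davis: {city: Paris, age: 43}

Matches: ["Liam Wilson"]

["Liam Wilson"]


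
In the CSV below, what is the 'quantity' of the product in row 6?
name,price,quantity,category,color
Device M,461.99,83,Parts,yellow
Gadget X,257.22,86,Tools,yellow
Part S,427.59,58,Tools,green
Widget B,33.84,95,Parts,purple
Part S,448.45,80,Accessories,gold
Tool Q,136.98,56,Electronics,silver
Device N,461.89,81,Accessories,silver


Query: Row 6 ('Tool Q'), column 'quantity'
Value: 56

56


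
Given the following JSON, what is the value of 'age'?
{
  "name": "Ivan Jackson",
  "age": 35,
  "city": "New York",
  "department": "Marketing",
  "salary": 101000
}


Looking up field 'age'
Value: 35

35


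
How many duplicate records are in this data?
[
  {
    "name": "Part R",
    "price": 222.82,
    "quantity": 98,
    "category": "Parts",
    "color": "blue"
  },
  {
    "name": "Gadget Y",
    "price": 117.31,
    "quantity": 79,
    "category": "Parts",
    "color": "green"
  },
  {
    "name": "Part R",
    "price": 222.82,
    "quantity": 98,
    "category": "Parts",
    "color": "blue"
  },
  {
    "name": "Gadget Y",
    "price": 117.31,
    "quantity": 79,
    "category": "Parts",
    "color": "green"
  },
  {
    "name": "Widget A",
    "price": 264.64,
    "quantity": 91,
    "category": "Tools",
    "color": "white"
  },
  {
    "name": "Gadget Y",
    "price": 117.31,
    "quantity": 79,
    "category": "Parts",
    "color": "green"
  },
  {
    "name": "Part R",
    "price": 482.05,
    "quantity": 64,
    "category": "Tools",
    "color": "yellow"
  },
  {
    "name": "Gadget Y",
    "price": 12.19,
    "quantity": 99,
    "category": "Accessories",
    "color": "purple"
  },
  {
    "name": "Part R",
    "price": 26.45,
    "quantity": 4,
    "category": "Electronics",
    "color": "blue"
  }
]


Checking 9 records for duplicates:

  Row 1: Part R ($222.82, qty 98)
  Row 2: Gadget Y ($117.31, qty 79)
  Row 3: Part R ($222.82, qty 98) <-- DUPLICATE
  Row 4: Gadget Y ($117.31, qty 79) <-- DUPLICATE
  Row 5: Widget A ($264.64, qty 91)
  Row 6: Gadget Y ($117.31, qty 79) <-- DUPLICATE
  Row 7: Part R ($482.05, qty 64)
  Row 8: Gadget Y ($12.19, qty 99)
  Row 9: Part R ($26.45, qty 4)

Duplicates found: 3
Unique records: 6

3 duplicates, 6 unique


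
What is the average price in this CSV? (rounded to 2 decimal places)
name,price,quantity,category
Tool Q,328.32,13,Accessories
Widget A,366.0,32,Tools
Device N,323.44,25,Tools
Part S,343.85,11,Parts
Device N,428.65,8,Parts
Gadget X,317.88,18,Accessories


Computing average price:
Values: [328.32, 366.0, 323.44, 343.85, 428.65, 317.88]
Sum = 2108.14
Count = 6
Average = 2108.14/6 ≈ 351.36 (rounded to 2 decimal places)

351.36


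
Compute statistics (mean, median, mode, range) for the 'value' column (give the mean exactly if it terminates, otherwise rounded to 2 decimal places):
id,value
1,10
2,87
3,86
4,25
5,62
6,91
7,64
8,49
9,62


Data: [10, 87, 86, 25, 62, 91, 64, 49, 62]
Count: 9
Sum: 536
Mean: 536/9 ≈ 59.56 (rounded to 2 decimal places)
Sorted: [10, 25, 49, 62, 62, 64, 86, 87, 91]
Median: 62.0
Mode: 62 (2 times)
Range: 91 - 10 = 81
Min: 10, Max: 91

mean≈59.56, median=62.0, mode=62, range=81


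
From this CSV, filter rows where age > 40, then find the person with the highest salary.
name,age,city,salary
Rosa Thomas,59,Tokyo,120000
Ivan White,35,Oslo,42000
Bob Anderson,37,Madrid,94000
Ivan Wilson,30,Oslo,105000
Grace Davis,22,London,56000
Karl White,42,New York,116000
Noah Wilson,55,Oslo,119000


Filter: age > 40
Sort by: salary (descending)

Filtered records (3):
  Rosa Thomas, age 59, salary $120000
  Noah Wilson, age 55, salary $119000
  Karl White, age 42, salary $116000

Highest salary: Rosa Thomas ($120000)

Rosa Thomas


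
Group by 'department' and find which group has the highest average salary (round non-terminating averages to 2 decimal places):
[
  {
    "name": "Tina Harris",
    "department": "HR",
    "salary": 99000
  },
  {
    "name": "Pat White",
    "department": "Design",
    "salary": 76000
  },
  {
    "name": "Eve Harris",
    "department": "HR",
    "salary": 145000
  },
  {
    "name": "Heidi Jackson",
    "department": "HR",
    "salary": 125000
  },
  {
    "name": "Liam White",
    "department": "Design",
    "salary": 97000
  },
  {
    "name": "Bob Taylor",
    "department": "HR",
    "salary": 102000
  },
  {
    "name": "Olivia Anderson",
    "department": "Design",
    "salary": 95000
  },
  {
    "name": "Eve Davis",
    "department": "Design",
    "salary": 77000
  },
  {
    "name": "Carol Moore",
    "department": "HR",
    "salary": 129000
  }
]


Group by: department

Groups:
  Design: 4 people, avg salary = 345000/4 = $86250
  HR: 5 people, avg salary = 600000/5 = $120000

Highest average salary: HR ($120000)

HR ($120000)


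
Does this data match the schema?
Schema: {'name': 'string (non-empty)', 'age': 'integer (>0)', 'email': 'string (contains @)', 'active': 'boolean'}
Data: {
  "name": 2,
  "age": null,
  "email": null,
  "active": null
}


Validating each field against schema:
  name: FAIL (2 is not a string)
  age: FAIL (null is not an integer)
  email: FAIL (null is not a string)
  active: FAIL (null is not a boolean)

Result: INVALID (4 errors: name, age, email, active)

INVALID (4 errors: name, age, email, active)


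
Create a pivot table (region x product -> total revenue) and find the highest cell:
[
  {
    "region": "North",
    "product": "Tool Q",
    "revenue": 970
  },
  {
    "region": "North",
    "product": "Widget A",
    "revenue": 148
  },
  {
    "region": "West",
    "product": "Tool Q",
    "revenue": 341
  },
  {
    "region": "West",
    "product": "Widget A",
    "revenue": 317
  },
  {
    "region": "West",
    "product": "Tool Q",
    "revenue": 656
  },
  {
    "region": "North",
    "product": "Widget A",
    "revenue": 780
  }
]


Pivot: region (rows) x product (columns) -> total revenue

     Tool Q        Widget A    
North          970           928  
West           997           317  

Highest: West / Tool Q = $997

West / Tool Q = $997


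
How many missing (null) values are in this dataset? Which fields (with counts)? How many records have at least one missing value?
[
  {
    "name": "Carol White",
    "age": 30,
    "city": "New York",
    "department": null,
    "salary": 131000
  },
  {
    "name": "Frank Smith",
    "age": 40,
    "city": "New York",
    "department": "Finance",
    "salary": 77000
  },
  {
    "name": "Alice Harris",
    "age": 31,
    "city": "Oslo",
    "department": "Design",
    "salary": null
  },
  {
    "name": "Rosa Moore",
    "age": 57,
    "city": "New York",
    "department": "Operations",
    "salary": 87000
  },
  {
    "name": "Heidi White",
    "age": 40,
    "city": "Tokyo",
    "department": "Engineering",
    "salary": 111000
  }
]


Checking for missing (null) values in 5 records:

  Carol White: department
  Frank Smith: complete
  Alice Harris: salary
  Rosa Moore: complete
  Heidi White: complete

Per field:
  name: 0 missing
  age: 0 missing
  city: 0 missing
  department: 1 missing
  salary: 1 missing

Total missing values: 2
Records with any missing: 2

2 missing values (department: 1, salary: 1); 2 incomplete records


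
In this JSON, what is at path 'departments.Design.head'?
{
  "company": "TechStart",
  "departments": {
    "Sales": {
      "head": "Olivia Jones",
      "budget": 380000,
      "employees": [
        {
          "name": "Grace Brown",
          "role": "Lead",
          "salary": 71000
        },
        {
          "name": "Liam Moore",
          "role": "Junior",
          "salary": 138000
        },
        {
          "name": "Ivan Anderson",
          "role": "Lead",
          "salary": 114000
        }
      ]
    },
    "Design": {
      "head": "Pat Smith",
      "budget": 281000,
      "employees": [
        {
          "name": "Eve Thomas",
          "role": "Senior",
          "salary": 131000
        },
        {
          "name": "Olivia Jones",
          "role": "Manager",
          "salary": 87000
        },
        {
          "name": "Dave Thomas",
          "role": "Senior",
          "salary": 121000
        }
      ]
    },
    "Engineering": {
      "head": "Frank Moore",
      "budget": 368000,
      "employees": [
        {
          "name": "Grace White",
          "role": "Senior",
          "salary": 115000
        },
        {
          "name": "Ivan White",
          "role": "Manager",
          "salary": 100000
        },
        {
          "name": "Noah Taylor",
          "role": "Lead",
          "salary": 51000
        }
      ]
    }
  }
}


Path: departments.Design.head

Navigate:
  -> departments
  -> Design
  -> head = 'Pat Smith'

Pat Smith


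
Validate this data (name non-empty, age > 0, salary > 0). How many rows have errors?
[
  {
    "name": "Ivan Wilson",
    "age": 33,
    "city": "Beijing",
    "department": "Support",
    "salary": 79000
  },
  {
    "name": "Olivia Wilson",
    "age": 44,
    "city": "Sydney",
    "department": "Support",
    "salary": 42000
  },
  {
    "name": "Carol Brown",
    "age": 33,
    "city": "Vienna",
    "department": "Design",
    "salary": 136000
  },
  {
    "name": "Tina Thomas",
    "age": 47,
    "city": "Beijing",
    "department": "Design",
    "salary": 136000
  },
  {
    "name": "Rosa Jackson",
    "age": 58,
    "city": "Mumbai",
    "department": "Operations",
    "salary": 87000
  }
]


Validating 5 records:
Rules: name non-empty, age > 0, salary > 0

  Row 1 (Ivan Wilson): OK
  Row 2 (Olivia Wilson): OK
  Row 3 (Carol Brown): OK
  Row 4 (Tina Thomas): OK
  Row 5 (Rosa Jackson): OK

Total errors: 0

0 errors


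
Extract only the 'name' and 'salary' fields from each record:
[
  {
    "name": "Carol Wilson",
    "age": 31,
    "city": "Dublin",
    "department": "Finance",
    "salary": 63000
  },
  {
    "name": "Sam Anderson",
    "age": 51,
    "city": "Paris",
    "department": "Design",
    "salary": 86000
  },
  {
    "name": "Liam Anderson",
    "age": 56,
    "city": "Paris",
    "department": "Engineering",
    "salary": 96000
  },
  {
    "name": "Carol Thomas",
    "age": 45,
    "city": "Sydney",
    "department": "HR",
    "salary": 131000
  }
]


Original: 4 records with fields: name, age, city, department, salary
Keep: ['name', 'salary']
Drop: ['age', 'city', 'department']
Result: 4 records, 2 fields each

[
  {
    "name": "Carol Wilson",
    "salary": 63000
  },
  {
    "name": "Sam Anderson",
    "salary": 86000
  },
  {
    "name": "Liam Anderson",
    "salary": 96000
  },
  {
    "name": "Carol Thomas",
    "salary": 131000
  }
]


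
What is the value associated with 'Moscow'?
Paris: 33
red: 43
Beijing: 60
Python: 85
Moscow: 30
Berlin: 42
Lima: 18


Looking up key 'Moscow'
Value: 30

30


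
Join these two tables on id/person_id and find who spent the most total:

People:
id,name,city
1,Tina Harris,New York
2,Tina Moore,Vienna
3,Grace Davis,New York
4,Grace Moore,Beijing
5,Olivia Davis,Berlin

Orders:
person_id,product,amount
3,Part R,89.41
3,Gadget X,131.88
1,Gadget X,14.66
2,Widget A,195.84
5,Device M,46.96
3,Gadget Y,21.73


Join on: people.id = orders.person_id

Joined rows:
  Grace Davis (New York) bought Part R for $89.41
  Grace Davis (New York) bought Gadget X for $131.88
  Tina Harris (New York) bought Gadget X for $14.66
  Tina Moore (Vienna) bought Widget A for $195.84
  Olivia Davis (Berlin) bought Device M for $46.96
  Grace Davis (New York) bought Gadget Y for $21.73

Total per person:
  Grace Davis: $243.02
  Tina Moore: $195.84
  Olivia Davis: $46.96
  Tina Harris: $14.66

Top spender: Grace Davis ($243.02)

Grace Davis ($243.02)


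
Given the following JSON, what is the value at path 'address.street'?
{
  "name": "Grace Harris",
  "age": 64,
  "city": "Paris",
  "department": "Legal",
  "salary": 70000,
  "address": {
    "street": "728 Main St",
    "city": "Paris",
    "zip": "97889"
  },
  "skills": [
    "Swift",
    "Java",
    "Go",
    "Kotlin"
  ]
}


Query: address.street
Path: address -> street
Value: 728 Main St

728 Main St


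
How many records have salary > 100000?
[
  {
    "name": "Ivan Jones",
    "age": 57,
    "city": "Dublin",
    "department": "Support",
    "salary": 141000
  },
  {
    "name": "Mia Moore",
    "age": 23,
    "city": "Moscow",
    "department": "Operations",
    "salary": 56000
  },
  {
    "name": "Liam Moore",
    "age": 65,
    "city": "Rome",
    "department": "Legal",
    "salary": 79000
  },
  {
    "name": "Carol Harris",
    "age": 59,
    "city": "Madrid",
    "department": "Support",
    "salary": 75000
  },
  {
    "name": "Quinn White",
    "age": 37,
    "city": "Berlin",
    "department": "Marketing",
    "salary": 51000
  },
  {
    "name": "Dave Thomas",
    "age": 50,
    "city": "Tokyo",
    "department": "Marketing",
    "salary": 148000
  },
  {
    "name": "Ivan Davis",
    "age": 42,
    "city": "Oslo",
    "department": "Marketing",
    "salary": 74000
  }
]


Data: 7 records
Condition: salary > 100000

Checking each record:
  Ivan Jones: 141000 MATCH
  Mia Moore: 56000
  Liam Moore: 79000
  Carol Harris: 75000
  Quinn White: 51000
  Dave Thomas: 148000 MATCH
  Ivan Davis: 74000

Count: 2

2


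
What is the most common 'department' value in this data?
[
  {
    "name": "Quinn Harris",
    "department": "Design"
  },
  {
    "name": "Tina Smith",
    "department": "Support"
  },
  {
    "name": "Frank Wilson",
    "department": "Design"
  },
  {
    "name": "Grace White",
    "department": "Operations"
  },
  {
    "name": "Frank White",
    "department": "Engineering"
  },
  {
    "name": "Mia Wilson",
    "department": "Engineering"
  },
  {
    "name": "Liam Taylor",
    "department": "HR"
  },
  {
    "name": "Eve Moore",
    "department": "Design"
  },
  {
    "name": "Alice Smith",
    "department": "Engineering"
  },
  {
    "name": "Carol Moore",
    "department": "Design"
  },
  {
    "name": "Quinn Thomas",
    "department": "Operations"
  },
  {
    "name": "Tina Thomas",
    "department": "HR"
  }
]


Counting 'department' values across 12 records:

  Design: 4 ####
  Engineering: 3 ###
  Operations: 2 ##
  HR: 2 ##
  Support: 1 #

Most common: Design (4 times)

Design (4 times)


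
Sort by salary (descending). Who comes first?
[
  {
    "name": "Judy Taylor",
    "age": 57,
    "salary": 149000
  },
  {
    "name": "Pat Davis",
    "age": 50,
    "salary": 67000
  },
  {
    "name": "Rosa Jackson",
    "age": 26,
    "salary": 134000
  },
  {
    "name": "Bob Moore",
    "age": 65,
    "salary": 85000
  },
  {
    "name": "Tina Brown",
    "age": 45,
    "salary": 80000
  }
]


Sort by: salary (descending)

Sorted order:
  1. Judy Taylor (salary = 149000)
  2. Rosa Jackson (salary = 134000)
  3. Bob Moore (salary = 85000)
  4. Tina Brown (salary = 80000)
  5. Pat Davis (salary = 67000)

First: Judy Taylor

Judy Taylor


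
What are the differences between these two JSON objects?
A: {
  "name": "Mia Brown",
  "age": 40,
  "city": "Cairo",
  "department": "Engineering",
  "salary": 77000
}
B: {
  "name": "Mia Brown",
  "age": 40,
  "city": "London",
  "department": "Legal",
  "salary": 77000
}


Comparing each field (in key order):
  name: same
  age: same
  city: DIFFERENT
  department: DIFFERENT
  salary: same
Differences:
  city: Cairo -> London
  department: Engineering -> Legal

2 field(s) changed

2 changes: city, department


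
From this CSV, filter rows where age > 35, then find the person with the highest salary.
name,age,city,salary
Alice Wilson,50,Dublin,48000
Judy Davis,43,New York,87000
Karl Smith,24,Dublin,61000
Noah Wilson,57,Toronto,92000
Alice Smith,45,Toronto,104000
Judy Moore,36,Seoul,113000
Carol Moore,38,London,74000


Filter: age > 35
Sort by: salary (descending)

Filtered records (6):
  Judy Moore, age 36, salary $113000
  Alice Smith, age 45, salary $104000
  Noah Wilson, age 57, salary $92000
  Judy Davis, age 43, salary $87000
  Carol Moore, age 38, salary $74000
  Alice Wilson, age 50, salary $48000

Highest salary: Judy Moore ($113000)

Judy Moore


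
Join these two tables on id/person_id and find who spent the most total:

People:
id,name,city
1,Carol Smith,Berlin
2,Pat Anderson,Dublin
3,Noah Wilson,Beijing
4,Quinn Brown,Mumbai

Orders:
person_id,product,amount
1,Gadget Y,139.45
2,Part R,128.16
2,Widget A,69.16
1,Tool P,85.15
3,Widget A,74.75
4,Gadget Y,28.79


Join on: people.id = orders.person_id

Joined rows:
  Carol Smith (Berlin) bought Gadget Y for $139.45
  Pat Anderson (Dublin) bought Part R for $128.16
  Pat Anderson (Dublin) bought Widget A for $69.16
  Carol Smith (Berlin) bought Tool P for $85.15
  Noah Wilson (Beijing) bought Widget A for $74.75
  Quinn Brown (Mumbai) bought Gadget Y for $28.79

Total per person:
  Carol Smith: $224.60
  Pat Anderson: $197.32
  Noah Wilson: $74.75
  Quinn Brown: $28.79

Top spender: Carol Smith ($224.60)

Carol Smith ($224.60)


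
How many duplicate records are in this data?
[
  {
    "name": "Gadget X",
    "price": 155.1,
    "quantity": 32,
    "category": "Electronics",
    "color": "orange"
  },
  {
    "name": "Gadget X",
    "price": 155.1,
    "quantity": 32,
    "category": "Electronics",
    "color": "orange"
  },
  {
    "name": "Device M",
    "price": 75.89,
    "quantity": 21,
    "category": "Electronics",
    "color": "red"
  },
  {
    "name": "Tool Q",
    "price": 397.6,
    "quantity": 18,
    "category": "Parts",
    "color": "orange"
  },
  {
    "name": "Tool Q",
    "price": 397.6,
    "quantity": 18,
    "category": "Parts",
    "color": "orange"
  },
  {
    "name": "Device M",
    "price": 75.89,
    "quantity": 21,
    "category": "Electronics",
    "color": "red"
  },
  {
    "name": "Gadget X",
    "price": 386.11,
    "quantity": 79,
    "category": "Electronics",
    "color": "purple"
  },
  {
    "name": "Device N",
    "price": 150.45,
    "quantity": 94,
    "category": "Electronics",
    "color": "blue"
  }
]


Checking 8 records for duplicates:

  Row 1: Gadget X ($155.1, qty 32)
  Row 2: Gadget X ($155.1, qty 32) <-- DUPLICATE
  Row 3: Device M ($75.89, qty 21)
  Row 4: Tool Q ($397.6, qty 18)
  Row 5: Tool Q ($397.6, qty 18) <-- DUPLICATE
  Row 6: Device M ($75.89, qty 21) <-- DUPLICATE
  Row 7: Gadget X ($386.11, qty 79)
  Row 8: Device N ($150.45, qty 94)

Duplicates found: 3
Unique records: 5

3 duplicates, 5 unique


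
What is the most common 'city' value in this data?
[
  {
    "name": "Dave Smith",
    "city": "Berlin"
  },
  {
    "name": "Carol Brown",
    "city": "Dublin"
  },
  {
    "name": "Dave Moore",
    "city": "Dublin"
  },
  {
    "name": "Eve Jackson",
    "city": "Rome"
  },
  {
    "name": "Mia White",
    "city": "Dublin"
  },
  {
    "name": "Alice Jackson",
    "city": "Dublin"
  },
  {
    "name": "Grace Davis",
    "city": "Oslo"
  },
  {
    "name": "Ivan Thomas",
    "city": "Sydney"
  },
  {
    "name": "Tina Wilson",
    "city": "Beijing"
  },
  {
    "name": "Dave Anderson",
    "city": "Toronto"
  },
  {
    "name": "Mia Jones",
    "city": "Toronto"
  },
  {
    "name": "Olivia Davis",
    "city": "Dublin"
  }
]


Counting 'city' values across 12 records:

  Dublin: 5 #####
  Toronto: 2 ##
  Berlin: 1 #
  Rome: 1 #
  Oslo: 1 #
  Sydney: 1 #
  Beijing: 1 #

Most common: Dublin (5 times)

Dublin (5 times)


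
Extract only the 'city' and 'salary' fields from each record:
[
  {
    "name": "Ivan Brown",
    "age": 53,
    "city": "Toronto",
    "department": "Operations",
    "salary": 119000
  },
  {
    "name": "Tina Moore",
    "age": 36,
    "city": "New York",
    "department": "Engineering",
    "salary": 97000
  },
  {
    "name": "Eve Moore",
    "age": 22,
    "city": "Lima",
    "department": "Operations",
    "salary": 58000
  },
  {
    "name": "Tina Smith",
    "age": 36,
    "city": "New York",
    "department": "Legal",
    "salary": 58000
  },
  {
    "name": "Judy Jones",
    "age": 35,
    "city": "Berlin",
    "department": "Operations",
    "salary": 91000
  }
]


Original: 5 records with fields: name, age, city, department, salary
Keep: ['city', 'salary']
Drop: ['name', 'age', 'department']
Result: 5 records, 2 fields each

[
  {
    "city": "Toronto",
    "salary": 119000
  },
  {
    "city": "New York",
    "salary": 97000
  },
  {
    "city": "Lima",
    "salary": 58000
  },
  {
    "city": "New York",
    "salary": 58000
  },
  {
    "city": "Berlin",
    "salary": 91000
  }
]


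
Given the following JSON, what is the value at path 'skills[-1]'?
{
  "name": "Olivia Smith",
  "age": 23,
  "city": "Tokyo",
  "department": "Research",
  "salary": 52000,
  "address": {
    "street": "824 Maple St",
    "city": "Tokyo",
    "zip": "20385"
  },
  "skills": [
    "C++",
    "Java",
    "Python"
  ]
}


Query: skills[-1]
Path: skills -> last element
Value: Python

Python


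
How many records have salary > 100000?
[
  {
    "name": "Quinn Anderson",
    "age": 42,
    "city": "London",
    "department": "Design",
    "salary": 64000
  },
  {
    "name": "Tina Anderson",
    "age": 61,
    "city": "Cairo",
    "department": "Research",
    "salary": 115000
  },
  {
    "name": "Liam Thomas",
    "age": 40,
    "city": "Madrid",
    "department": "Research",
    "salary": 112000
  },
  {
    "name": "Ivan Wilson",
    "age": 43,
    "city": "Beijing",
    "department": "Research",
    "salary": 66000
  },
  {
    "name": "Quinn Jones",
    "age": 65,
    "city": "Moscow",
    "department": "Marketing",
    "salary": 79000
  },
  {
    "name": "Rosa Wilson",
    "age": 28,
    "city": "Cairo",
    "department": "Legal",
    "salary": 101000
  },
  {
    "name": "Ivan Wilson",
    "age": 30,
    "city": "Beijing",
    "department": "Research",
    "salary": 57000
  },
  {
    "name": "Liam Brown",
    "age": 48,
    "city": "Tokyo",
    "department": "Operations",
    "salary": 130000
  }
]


Data: 8 records
Condition: salary > 100000

Checking each record:
  Quinn Anderson: 64000
  Tina Anderson: 115000 MATCH
  Liam Thomas: 112000 MATCH
  Ivan Wilson: 66000
  Quinn Jones: 79000
  Rosa Wilson: 101000 MATCH
  Ivan Wilson: 57000
  Liam Brown: 130000 MATCH

Count: 4

4


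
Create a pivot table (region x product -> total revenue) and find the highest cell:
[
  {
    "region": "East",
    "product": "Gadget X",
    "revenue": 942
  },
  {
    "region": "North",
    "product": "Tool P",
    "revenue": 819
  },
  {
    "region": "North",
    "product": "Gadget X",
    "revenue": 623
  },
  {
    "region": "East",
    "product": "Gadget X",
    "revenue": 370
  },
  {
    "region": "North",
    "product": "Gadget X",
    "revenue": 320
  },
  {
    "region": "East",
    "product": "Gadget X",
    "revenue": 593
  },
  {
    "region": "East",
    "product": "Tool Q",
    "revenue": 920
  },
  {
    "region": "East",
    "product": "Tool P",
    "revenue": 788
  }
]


Pivot: region (rows) x product (columns) -> total revenue

     Gadget X      Tool P        Tool Q      
East          1905           788           920  
North          943           819             0  

Highest: East / Gadget X = $1905

East / Gadget X = $1905


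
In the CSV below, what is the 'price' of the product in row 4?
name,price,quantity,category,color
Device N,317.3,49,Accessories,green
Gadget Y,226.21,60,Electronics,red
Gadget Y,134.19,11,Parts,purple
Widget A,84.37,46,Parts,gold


Query: Row 4 ('Widget A'), column 'price'
Value: 84.37

84.37


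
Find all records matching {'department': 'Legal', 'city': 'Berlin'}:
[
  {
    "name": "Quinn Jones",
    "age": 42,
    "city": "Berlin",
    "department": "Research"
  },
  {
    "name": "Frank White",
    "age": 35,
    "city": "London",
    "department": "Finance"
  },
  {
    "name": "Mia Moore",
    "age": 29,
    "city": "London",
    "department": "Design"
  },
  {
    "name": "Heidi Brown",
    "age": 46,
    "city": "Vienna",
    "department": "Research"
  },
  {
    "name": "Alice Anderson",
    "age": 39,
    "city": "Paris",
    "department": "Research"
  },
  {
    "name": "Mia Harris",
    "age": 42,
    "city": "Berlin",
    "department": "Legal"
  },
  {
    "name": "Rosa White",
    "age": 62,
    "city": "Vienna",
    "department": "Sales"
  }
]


Search criteria: {'department': 'Legal', 'city': 'Berlin'}

Checking 7 records:
  Quinn Jones: {department: Research, city: Berlin}
  Frank White: {department: Finance, city: London}
  Mia Moore: {department: Design, city: London}
  Heidi Brown: {department: Research, city: Vienna}
  Alice Anderson: {department: Research, city: Paris}
  Mia Harris: {department: Legal, city: Berlin} <-- MATCH
  Rosa White: {department: Sales, city: Vienna}

Matches: ["Mia Harris"]

["Mia Harris"]


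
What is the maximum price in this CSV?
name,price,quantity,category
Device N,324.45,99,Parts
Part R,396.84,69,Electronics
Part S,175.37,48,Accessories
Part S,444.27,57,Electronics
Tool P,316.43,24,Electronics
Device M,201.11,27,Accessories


Computing maximum price:
Values: [324.45, 396.84, 175.37, 444.27, 316.43, 201.11]
Max = 444.27

444.27


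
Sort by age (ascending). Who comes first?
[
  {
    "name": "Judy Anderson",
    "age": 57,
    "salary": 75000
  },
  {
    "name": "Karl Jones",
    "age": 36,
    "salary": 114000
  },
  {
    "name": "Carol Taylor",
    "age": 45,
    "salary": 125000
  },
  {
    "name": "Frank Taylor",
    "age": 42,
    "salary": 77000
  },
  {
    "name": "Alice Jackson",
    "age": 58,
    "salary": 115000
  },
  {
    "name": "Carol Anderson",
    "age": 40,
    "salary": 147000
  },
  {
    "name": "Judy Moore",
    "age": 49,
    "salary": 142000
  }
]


Sort by: age (ascending)

Sorted order:
  1. Karl Jones (age = 36)
  2. Carol Anderson (age = 40)
  3. Frank Taylor (age = 42)
  4. Carol Taylor (age = 45)
  5. Judy Moore (age = 49)
  6. Judy Anderson (age = 57)
  7. Alice Jackson (age = 58)

First: Karl Jones

Karl Jones


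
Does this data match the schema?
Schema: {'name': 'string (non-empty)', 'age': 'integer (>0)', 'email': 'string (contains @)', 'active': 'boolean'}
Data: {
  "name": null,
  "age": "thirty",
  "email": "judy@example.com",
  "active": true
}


Validating each field against schema:
  name: FAIL (null is not a string)
  age: FAIL ("thirty" is not an integer)
  email: OK (string with @)
  active: OK (boolean)

Result: INVALID (2 errors: name, age)

INVALID (2 errors: name, age)


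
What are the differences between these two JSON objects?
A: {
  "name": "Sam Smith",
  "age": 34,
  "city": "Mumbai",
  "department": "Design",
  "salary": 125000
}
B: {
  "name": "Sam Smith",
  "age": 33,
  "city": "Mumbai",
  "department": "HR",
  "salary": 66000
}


Comparing each field (in key order):
  name: same
  age: DIFFERENT
  city: same
  department: DIFFERENT
  salary: DIFFERENT
Differences:
  age: 34 -> 33
  department: Design -> HR
  salary: 125000 -> 66000

3 field(s) changed

3 changes: age, department, salary


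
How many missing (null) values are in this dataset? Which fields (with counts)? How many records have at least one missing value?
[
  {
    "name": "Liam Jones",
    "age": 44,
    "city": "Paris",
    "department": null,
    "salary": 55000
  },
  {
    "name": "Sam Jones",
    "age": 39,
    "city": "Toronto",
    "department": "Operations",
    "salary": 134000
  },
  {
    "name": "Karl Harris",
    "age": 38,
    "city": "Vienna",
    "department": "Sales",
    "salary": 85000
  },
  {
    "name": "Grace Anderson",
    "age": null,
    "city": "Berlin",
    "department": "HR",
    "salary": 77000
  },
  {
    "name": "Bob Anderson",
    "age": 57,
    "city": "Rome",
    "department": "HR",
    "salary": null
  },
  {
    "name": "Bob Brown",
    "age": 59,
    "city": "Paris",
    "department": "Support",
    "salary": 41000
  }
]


Checking for missing (null) values in 6 records:

  Liam Jones: department
  Sam Jones: complete
  Karl Harris: complete
  Grace Anderson: age
  Bob Anderson: salary
  Bob Brown: complete

Per field:
  name: 0 missing
  age: 1 missing
  city: 0 missing
  department: 1 missing
  salary: 1 missing

Total missing values: 3
Records with any missing: 3

3 missing values (age: 1, department: 1, salary: 1); 3 incomplete records


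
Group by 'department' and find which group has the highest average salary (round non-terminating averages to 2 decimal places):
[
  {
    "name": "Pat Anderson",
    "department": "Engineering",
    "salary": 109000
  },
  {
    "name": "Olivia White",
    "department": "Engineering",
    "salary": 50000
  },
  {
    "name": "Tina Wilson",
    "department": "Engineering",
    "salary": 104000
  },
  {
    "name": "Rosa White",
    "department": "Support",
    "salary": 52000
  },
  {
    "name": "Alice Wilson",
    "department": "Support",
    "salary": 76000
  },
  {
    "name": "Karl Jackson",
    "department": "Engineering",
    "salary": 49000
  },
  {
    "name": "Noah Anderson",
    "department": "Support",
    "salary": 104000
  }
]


Group by: department

Groups:
  Engineering: 4 people, avg salary = 312000/4 = $78000
  Support: 3 people, avg salary = 232000/3 ≈ $77333.33

Highest average salary: Engineering ($78000)

Engineering ($78000)


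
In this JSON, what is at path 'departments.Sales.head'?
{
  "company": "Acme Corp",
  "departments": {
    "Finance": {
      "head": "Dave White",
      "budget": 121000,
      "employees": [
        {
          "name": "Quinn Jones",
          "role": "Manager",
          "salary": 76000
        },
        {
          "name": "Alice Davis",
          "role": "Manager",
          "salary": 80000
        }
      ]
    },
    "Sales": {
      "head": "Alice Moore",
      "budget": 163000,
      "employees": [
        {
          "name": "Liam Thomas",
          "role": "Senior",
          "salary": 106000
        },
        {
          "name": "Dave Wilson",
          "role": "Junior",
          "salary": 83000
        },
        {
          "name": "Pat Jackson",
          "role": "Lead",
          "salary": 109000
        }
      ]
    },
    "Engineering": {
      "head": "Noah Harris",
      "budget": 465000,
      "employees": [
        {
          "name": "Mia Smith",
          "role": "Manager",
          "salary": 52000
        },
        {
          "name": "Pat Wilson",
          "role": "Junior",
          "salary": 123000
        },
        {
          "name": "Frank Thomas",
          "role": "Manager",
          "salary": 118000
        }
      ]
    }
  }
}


Path: departments.Sales.head

Navigate:
  -> departments
  -> Sales
  -> head = 'Alice Moore'

Alice Moore


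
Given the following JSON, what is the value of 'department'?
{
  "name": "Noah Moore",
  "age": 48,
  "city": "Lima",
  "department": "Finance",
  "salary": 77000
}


Looking up field 'department'
Value: Finance

Finance


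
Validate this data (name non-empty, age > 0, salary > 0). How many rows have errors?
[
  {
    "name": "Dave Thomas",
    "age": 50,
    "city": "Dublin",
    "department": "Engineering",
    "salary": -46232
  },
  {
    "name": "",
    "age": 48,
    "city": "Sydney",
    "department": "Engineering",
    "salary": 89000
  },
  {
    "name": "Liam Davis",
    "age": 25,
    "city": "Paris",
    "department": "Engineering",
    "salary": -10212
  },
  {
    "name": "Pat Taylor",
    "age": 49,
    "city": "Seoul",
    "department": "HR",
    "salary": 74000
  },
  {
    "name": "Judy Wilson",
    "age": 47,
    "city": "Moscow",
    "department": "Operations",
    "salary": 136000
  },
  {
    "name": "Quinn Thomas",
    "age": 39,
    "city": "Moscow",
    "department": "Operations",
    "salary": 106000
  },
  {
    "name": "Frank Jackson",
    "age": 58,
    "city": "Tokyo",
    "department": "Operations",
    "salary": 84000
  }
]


Validating 7 records:
Rules: name non-empty, age > 0, salary > 0

  Row 1 (Dave Thomas): negative salary: -46232
  Row 2 (???): empty name
  Row 3 (Liam Davis): negative salary: -10212
  Row 4 (Pat Taylor): OK
  Row 5 (Judy Wilson): OK
  Row 6 (Quinn Thomas): OK
  Row 7 (Frank Jackson): OK

Total errors: 3

3 errors


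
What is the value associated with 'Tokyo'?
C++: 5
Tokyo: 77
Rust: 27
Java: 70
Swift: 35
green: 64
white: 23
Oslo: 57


Looking up key 'Tokyo'
Value: 77

77


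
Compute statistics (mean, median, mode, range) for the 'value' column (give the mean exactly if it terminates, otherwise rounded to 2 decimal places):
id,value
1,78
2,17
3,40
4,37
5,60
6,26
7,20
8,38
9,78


Data: [78, 17, 40, 37, 60, 26, 20, 38, 78]
Count: 9
Sum: 394
Mean: 394/9 ≈ 43.78 (rounded to 2 decimal places)
Sorted: [17, 20, 26, 37, 38, 40, 60, 78, 78]
Median: 38.0
Mode: 78 (2 times)
Range: 78 - 17 = 61
Min: 17, Max: 78

mean≈43.78, median=38.0, mode=78, range=61


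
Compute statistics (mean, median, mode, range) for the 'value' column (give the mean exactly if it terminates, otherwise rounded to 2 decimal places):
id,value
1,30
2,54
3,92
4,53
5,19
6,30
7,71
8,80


Data: [30, 54, 92, 53, 19, 30, 71, 80]
Count: 8
Sum: 429
Mean: 429/8 = 53.625
Sorted: [19, 30, 30, 53, 54, 71, 80, 92]
Median: 53.5
Mode: 30 (2 times)
Range: 92 - 19 = 73
Min: 19, Max: 92

mean=53.625, median=53.5, mode=30, range=73


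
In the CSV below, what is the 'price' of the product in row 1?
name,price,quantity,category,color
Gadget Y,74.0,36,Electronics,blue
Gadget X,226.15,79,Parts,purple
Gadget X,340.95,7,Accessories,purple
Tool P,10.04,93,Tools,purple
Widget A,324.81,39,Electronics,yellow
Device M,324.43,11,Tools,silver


Query: Row 1 ('Gadget Y'), column 'price'
Value: 74.0

74.0


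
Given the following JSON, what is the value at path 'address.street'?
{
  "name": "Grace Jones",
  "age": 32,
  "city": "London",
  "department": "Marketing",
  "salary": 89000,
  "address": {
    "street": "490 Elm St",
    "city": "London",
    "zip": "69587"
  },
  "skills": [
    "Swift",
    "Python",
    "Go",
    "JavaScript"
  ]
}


Query: address.street
Path: address -> street
Value: 490 Elm St

490 Elm St
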